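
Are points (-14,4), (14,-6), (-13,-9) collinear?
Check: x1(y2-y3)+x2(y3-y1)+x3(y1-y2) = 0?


-14*(-6+ 9) + 14*(-9-4) - 13*(4+ 6)
= -42 - 182 - 130 = -354

No, not collinear (determinant = -354)


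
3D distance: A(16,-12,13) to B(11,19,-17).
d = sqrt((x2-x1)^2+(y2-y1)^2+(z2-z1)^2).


dx=-5, dy=31, dz=-30
d = sqrt(25+961+900) = sqrt(1886) = 43.4281

43.4281


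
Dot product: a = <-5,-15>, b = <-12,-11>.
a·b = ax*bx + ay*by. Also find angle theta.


a·b = -5*(-12) - 15*(-11) = 60 + 165 = 225
|a| = sqrt(25+225) = 15.8114
|b| = sqrt(144+121) = 16.2788
cos(theta) = 225/(sqrt(250)*sqrt(265)) = 225/sqrt(66250) = 0.874157
theta = arccos(225/sqrt(66250)) = 29.0546 degrees

a·b = 225, theta = 29.0546 deg


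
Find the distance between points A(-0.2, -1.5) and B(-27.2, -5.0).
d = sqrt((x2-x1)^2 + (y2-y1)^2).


dx = -27.2 + 0.2 = -27.0
dy = -5.0 + 1.5 = -3.5
d = sqrt(729.0 + 12.25) = sqrt(741.25) = 27.2259

27.2259


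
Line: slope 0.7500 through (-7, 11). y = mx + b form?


y - 11 = 0.7500(x + 7)
y = 0.7500x + 11 - 0.7500*(-7)
y = 0.7500x + 16.2500

y = 0.7500x + 16.2500


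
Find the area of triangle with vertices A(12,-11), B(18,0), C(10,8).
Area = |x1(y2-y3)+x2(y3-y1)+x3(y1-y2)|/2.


12*(0-8) = -96
18*(8+ 11) = 342
10*(-11-0) = -110
sum = 136
Area = |136|/2 = 68.0000

68.0000 sq units


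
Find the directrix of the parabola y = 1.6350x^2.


a = 1.6350
1/(4a) = 0.1529
directrix: y = -0.1529 = -0.1529

y = -0.1529


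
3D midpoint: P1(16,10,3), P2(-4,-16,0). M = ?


Mx = (16- 4)/2 = 6.0000
My = (10- 16)/2 = -3.0000
Mz = (3+0)/2 = 1.5000

M = (6.0000, -3.0000, 1.5000)


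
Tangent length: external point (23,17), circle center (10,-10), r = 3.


d = sqrt((23-10)^2 + (17+ 10)^2) = sqrt(169+729) = 29.9666
L = sqrt(898.0000 - 9) = sqrt(889.0000) = 29.8161

29.8161


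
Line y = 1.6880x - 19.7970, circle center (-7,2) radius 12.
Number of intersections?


Substitute y = 1.6880x - 19.7970: (x+ 7)^2 + (1.6880x- 19.7970-2)^2 = 144
Expand to Ax^2 + Bx + C = 0, where b-k = -21.797
A = 1+m^2 = 3.849344
B = 2(m(b-k) - h) = 2(1.6880*(-21.797) + 7) = -59.586672
C = h^2 + (b-k)^2 - r^2 = 49 + 475.109209 - 144 = 380.109209
disc = B^2-4AC = 3550.5715 - 5852.6844 = -2302.1129
disc < 0

0 intersection points


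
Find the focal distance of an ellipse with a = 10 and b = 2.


c^2 = 10^2 - 2^2 = 100 - 4 = 96
c = sqrt(96) = 9.7980

c = 9.7980


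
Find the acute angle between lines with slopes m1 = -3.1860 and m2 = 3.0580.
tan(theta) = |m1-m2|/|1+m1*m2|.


m1-m2 = -6.244
1+m1*m2 = -8.742788
tan(theta) = |-6.244/(-8.742788)| = 0.714189
theta = arctan(|-6.244/(-8.742788)|) = 35.5340 degrees (acute angle)

35.5340 degrees


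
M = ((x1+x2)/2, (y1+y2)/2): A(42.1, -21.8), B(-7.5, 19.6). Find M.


Mx = (42.1 - 7.5)/2 = 34.6/2 = 17.3000
My = (-21.8 + 19.6)/2 = -2.2/2 = -1.1000

(17.3000, -1.1000)


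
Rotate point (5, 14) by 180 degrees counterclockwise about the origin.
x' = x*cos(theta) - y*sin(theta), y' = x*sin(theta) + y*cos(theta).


cos(180) = -1, sin(180) = 0
x' = 5*(-1) - 14*0 = -5
y' = 5*0 + 14*(-1) = -14

(-5, -14)


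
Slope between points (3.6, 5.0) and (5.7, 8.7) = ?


dy = 8.7 - 5.0 = 3.7
dx = 5.7 - 3.6 = 2.1
m = 3.7/2.1 = 1.7619

m = 1.7619


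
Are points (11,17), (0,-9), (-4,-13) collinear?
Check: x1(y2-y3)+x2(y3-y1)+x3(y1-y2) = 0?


11*(-9+ 13) + 0*(-13-17) - 4*(17+ 9)
= 44 + 0 - 104 = -60

No, not collinear (determinant = -60)


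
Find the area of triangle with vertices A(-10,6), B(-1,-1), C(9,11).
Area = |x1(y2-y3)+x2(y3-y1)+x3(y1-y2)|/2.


-10*(-1-11) = 120
-1*(11-6) = -5
9*(6+ 1) = 63
sum = 178
Area = |178|/2 = 89.0000

89.0000 sq units


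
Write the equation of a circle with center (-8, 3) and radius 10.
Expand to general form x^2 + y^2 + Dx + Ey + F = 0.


(x+ 8)^2 + (y-3)^2 = 10^2
D = -2h = 16, E = -2k = -6
F = h^2+k^2-r^2 = 64+9-100 = -27

x^2 + y^2 + 16x - 6y - 27 = 0


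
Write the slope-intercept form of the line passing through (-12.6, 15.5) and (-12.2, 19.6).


m = (4.1)/(0.4) = 10.2500
b = y1 - m*x1 = 15.5 - (4.1*(-12.6))/(0.4) = 15.5 + 129.1500 = 144.6500

y = 10.2500x + 144.6500


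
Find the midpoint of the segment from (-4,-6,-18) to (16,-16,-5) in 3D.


Mx = (-4+16)/2 = 6.0000
My = (-6- 16)/2 = -11.0000
Mz = (-18- 5)/2 = -11.5000

M = (6.0000, -11.0000, -11.5000)


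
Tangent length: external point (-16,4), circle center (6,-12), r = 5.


d = sqrt((-16-6)^2 + (4+ 12)^2) = sqrt(484+256) = 27.2029
L = sqrt(740.0000 - 25) = sqrt(715.0000) = 26.7395

26.7395


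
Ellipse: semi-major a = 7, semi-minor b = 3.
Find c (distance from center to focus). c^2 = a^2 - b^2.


c^2 = 7^2 - 3^2 = 49 - 9 = 40
c = sqrt(40) = 6.3246

c = 6.3246


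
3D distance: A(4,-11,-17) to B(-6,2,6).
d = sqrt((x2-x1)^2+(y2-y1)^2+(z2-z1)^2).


dx=-10, dy=13, dz=23
d = sqrt(100+169+529) = sqrt(798) = 28.2489

28.2489


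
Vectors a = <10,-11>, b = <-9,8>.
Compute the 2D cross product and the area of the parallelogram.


cross = 10*8 + 11*(-9) = 80 - 99 = -19
Parallelogram area = |-19| = 19

cross = -19, parallelogram area = 19


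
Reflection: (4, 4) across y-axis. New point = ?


Reflection rule for y-axis: (-x, y)
(4, 4) -> (-4, 4)

(-4, 4)


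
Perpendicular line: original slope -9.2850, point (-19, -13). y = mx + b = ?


Perpendicular slope = -1/m1 = -1/(-9.2850) = 0.1077
b2 = y0 - m2*x0 = -13 - 19/(-9.2850) = -13 + 2.0463 = -10.9537

y = 0.1077x - 10.9537


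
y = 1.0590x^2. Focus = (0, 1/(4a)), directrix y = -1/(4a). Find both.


a = 1.0590
1/(4a) = 0.2361
Focus = (0, 0.2361)
Directrix: y = -0.2361

Focus = (0, 0.2361), Directrix: y = -0.2361


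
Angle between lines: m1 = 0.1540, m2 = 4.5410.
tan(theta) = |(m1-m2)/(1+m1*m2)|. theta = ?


m1-m2 = -4.387
1+m1*m2 = 1.699314
tan(theta) = |-4.387/1.699314| = 2.581630
theta = arctan(|-4.387/1.699314|) = 68.8260 degrees (acute angle)

68.8260 degrees


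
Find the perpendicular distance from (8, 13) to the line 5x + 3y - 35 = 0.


|5*8 + 3*13 - 35| = |44| = 44
sqrt(25 + 9) = sqrt(34) = 5.8310
d = 44/sqrt(34) = 7.5459

7.5459


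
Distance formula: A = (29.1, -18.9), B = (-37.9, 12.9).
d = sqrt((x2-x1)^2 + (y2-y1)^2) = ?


dx = -37.9 - 29.1 = -67.0
dy = 12.9 + 18.9 = 31.8
d = sqrt(4489.0 + 1011.24) = sqrt(5500.24) = 74.1636

74.1636


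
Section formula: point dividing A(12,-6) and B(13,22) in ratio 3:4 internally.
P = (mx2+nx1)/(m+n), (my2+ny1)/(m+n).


Px = (3*13 + 4*12)/7 = 87/7 = 12.4286
Py = (3*22 + 4*(-6))/7 = 42/7 = 6.0000

P = (12.4286, 6.0000)


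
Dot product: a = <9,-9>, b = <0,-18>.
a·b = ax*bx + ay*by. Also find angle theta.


a·b = 9*0 - 9*(-18) = 0 + 162 = 162
|a| = sqrt(81+81) = 12.7279
|b| = sqrt(0+324) = 18.0000
cos(theta) = 162/(sqrt(162)*sqrt(324)) = 162/sqrt(52488) = 0.707107
theta = arccos(162/sqrt(52488)) = 45.0000 degrees

a·b = 162, theta = 45.0000 deg


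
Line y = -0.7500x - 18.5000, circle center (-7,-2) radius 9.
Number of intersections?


Substitute y = -0.7500x - 18.5000: (x+ 7)^2 + (-0.7500x- 18.5000+ 2)^2 = 81
Expand to Ax^2 + Bx + C = 0, where b-k = -16.5
A = 1+m^2 = 1.5625
B = 2(m(b-k) - h) = 2(-0.7500*(-16.5) + 7) = 38.75
C = h^2 + (b-k)^2 - r^2 = 49 + 272.25 - 81 = 240.25
disc = B^2-4AC = 1501.5625 - 1501.5625 = 0
disc = 0

1 intersection point (tangent)


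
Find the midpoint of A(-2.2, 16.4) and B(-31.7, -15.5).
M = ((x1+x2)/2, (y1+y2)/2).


Mx = (-2.2 - 31.7)/2 = -33.9/2 = -16.9500
My = (16.4 - 15.5)/2 = 0.9/2 = 0.4500

(-16.9500, 0.4500)


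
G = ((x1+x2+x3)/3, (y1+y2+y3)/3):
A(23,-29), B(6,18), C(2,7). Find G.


Gx = (23+6+2)/3 = 31/3 = 10.3333
Gy = (-29+18+7)/3 = -4/3 = -1.3333

G = (10.3333, -1.3333)


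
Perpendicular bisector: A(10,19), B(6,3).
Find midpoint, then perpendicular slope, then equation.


Midpoint = (8, 11)
Slope of AB = dy/dx = -16/(-4) = 4.0000
Perp slope = -dx/dy = -4/16 = -0.2500
b = My - (perp slope)*Mx = 11 + (-4*8)/(-16) = 11 + 2.0000 = 13.0000

y = -0.2500x + 13.0000


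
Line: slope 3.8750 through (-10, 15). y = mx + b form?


y - 15 = 3.8750(x + 10)
y = 3.8750x + 15 - 3.8750*(-10)
y = 3.8750x + 53.7500

y = 3.8750x + 53.7500


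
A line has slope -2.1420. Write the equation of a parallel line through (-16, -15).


Parallel lines have equal slopes.
m2 = -2.1420
b2 = -15 + 2.1420*(-16) = -49.2720

y = -2.1420x - 49.2720


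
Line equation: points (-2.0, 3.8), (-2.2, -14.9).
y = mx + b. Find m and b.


m = (-18.7)/(-0.2) = 93.5000
b = y1 - m*x1 = 3.8 - (-18.7*(-2.0))/(-0.2) = 3.8 + 187.0000 = 190.8000

y = 93.5000x + 190.8000


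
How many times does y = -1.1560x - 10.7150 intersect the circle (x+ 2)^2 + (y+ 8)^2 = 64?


Substitute y = -1.1560x - 10.7150: (x+ 2)^2 + (-1.1560x- 10.7150+ 8)^2 = 64
Expand to Ax^2 + Bx + C = 0, where b-k = -2.715
A = 1+m^2 = 2.336336
B = 2(m(b-k) - h) = 2(-1.1560*(-2.715) + 2) = 10.27708
C = h^2 + (b-k)^2 - r^2 = 4 + 7.371225 - 64 = -52.628775
disc = B^2-4AC = 105.6184 + 491.8340 = 597.4524
disc > 0

2 intersection points


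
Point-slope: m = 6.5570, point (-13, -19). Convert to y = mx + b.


y + 19 = 6.5570(x + 13)
y = 6.5570x - 19 - 6.5570*(-13)
y = 6.5570x + 66.2410

y = 6.5570x + 66.2410


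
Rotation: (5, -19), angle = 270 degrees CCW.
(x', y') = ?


cos(270) = 0, sin(270) = -1
x' = 5*0 + 19*(-1) = -19
y' = 5*(-1) - 19*0 = -5

(-19, -5)


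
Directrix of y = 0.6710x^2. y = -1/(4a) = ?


a = 0.6710
1/(4a) = 0.3726
directrix: y = -0.3726 = -0.3726

y = -0.3726


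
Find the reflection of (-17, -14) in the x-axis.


Reflection rule for x-axis: (x, -y)
(-17, -14) -> (-17, 14)

(-17, 14)


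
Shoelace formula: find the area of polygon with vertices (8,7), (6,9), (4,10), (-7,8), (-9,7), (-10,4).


sum(xi*y_{i+1}) = 8*9 + 6*10 + 4*8 - 7*7 - 9*4 - 10*7 = 9
sum(yi*x_{i+1}) = 7*6 + 9*4 + 10*(-7) + 8*(-9) + 7*(-10) + 4*8 = -102
Area = |9 + 102|/2 = 111/2 = 55.5000

55.5000 sq units


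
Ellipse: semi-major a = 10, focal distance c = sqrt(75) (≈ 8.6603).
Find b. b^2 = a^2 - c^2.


b^2 = 10^2 - (sqrt(75))^2 = 100 - 75 = 25
b = sqrt(25) = 5

b = 5


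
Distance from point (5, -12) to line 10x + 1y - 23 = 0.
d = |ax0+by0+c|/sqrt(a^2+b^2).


|10*5 + 1*(-12) - 23| = |15| = 15
sqrt(100 + 1) = sqrt(101) = 10.0499
d = 15/sqrt(101) = 1.4926

1.4926


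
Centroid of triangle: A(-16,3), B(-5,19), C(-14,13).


Gx = (-16- 5- 14)/3 = -35/3 = -11.6667
Gy = (3+19+13)/3 = 35/3 = 11.6667

G = (-11.6667, 11.6667)


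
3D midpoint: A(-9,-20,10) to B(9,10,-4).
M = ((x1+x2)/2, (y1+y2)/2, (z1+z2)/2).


Mx = (-9+9)/2 = 0
My = (-20+10)/2 = -5.0000
Mz = (10- 4)/2 = 3.0000

M = (0, -5.0000, 3.0000)


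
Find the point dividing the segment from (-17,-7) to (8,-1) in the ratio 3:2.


Px = (3*8 + 2*(-17))/5 = -10/5 = -2.0000
Py = (3*(-1) + 2*(-7))/5 = -17/5 = -3.4000

P = (-2.0000, -3.4000)


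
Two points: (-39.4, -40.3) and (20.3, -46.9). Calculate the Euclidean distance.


dx = 20.3 + 39.4 = 59.7
dy = -46.9 + 40.3 = -6.6
d = sqrt(3564.09 + 43.56) = sqrt(3607.65) = 60.0637

60.0637


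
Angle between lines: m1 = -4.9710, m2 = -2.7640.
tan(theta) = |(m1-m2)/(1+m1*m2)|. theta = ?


m1-m2 = -2.207
1+m1*m2 = 14.739844
tan(theta) = |-2.207/14.739844| = 0.149730
theta = arctan(|-2.207/14.739844|) = 8.5156 degrees (acute angle)

8.5156 degrees


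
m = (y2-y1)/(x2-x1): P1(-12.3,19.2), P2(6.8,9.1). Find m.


dy = 9.1 - 19.2 = -10.1
dx = 6.8 + 12.3 = 19.1
m = -10.1/19.1 = -0.5288

m = -0.5288


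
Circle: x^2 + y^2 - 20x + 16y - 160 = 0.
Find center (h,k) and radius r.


h = -D/2 = 20/2 = 10
k = -E/2 = -16/2 = -8
r^2 = h^2 + k^2 - F = 100 + 64 + 160 = 324
r = 18

Center (10, -8), radius = 18


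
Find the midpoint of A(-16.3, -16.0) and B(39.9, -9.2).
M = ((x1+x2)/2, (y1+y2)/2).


Mx = (-16.3 + 39.9)/2 = 23.6/2 = 11.8000
My = (-16.0 - 9.2)/2 = -25.2/2 = -12.6000

(11.8000, -12.6000)


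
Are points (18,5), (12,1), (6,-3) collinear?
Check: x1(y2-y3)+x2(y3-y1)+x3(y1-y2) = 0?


18*(1+ 3) + 12*(-3-5) + 6*(5-1)
= 72 - 96 + 24 = 0

Yes, collinear (determinant = 0)


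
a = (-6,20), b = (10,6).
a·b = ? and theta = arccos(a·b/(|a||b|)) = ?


a·b = -6*10 + 20*6 = -60 + 120 = 60
|a| = sqrt(36+400) = 20.8806
|b| = sqrt(100+36) = 11.6619
cos(theta) = 60/(sqrt(436)*sqrt(136)) = 60/sqrt(59296) = 0.246399
theta = arccos(60/sqrt(59296)) = 75.7355 degrees

a·b = 60, theta = 75.7355 deg


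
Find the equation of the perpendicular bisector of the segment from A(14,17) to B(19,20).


Midpoint = (16.5, 18.5)
Slope of AB = dy/dx = 3/5 = 0.6000
Perp slope = -dx/dy = -5/3 = -1.6667
b = My - (perp slope)*Mx = 18.5 + (5*16.5)/3 = 18.5 + 27.5000 = 46.0000

y = -1.6667x + 46.0000


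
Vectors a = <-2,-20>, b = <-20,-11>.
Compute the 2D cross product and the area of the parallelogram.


cross = -2*(-11) + 20*(-20) = 22 - 400 = -378
Parallelogram area = |-378| = 378

cross = -378, parallelogram area = 378


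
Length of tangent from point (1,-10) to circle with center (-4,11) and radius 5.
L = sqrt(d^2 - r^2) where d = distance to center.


d = sqrt((1+ 4)^2 + (-10-11)^2) = sqrt(25+441) = 21.5870
L = sqrt(466.0000 - 25) = sqrt(441.0000) = 21.0000

21.0000


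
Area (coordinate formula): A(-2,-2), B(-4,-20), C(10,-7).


-2*(-20+ 7) = 26
-4*(-7+ 2) = 20
10*(-2+ 20) = 180
sum = 226
Area = |226|/2 = 113.0000

113.0000 sq units


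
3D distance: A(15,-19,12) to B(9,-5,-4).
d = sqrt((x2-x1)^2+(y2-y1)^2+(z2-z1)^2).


dx=-6, dy=14, dz=-16
d = sqrt(36+196+256) = sqrt(488) = 22.0907

22.0907


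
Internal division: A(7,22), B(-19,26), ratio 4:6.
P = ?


Px = (4*(-19) + 6*7)/10 = -34/10 = -3.4000
Py = (4*26 + 6*22)/10 = 236/10 = 23.6000

P = (-3.4000, 23.6000)


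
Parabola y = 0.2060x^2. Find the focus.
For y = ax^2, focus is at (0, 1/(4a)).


a = 0.2060
4a = 0.8240
focus = (0, 1/0.8240) = (0, 1.2136)

Focus = (0, 1.2136)


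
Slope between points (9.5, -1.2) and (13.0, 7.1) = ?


dy = 7.1 + 1.2 = 8.3
dx = 13.0 - 9.5 = 3.5
m = 8.3/3.5 = 2.3714

m = 2.3714


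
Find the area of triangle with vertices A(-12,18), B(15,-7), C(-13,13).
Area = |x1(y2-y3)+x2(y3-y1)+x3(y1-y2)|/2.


-12*(-7-13) = 240
15*(13-18) = -75
-13*(18+ 7) = -325
sum = -160
Area = |-160|/2 = 80.0000

80.0000 sq units


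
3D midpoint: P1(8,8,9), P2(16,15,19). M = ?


Mx = (8+16)/2 = 12.0000
My = (8+15)/2 = 11.5000
Mz = (9+19)/2 = 14.0000

M = (12.0000, 11.5000, 14.0000)


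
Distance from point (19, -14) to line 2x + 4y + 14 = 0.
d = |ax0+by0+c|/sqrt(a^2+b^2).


|2*19 + 4*(-14) + 14| = |-4| = 4
sqrt(4 + 16) = sqrt(20) = 4.4721
d = 4/sqrt(20) = 0.8944

0.8944


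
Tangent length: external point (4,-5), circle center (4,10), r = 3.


d = sqrt((4-4)^2 + (-5-10)^2) = sqrt(0+225) = 15.0000
L = sqrt(225.0000 - 9) = sqrt(216.0000) = 14.6969

14.6969


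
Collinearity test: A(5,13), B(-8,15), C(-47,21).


5*(15-21) - 8*(21-13) - 47*(13-15)
= -30 - 64 + 94 = 0

Yes, collinear (determinant = 0)


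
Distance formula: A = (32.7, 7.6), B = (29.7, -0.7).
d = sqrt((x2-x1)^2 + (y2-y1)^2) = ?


dx = 29.7 - 32.7 = -3
dy = -0.7 - 7.6 = -8.3
d = sqrt(9 + 68.89) = sqrt(77.89) = 8.8255

8.8255


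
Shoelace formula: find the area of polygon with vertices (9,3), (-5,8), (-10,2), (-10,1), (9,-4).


sum(xi*y_{i+1}) = 9*8 - 5*2 - 10*1 - 10*(-4) + 9*3 = 119
sum(yi*x_{i+1}) = 3*(-5) + 8*(-10) + 2*(-10) + 1*9 - 4*9 = -142
Area = |119 + 142|/2 = 261/2 = 130.5000

130.5000 sq units


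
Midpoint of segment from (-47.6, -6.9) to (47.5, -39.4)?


Mx = (-47.6 + 47.5)/2 = -0.1/2 = -0.0500
My = (-6.9 - 39.4)/2 = -46.3/2 = -23.1500

(-0.0500, -23.1500)


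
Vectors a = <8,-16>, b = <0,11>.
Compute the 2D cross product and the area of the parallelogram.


cross = 8*11 + 16*0 = 88 - 0 = 88
Parallelogram area = |88| = 88

cross = 88, parallelogram area = 88


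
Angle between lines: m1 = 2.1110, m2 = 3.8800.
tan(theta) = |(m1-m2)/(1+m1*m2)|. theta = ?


m1-m2 = -1.769
1+m1*m2 = 9.19068
tan(theta) = |-1.769/9.19068| = 0.192478
theta = arctan(|-1.769/9.19068|) = 10.8949 degrees (acute angle)

10.8949 degrees


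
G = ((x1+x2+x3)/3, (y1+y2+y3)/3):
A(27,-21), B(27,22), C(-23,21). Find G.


Gx = (27+27- 23)/3 = 31/3 = 10.3333
Gy = (-21+22+21)/3 = 22/3 = 7.3333

G = (10.3333, 7.3333)


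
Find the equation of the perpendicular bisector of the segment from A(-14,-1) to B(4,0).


Midpoint = (-5, -0.5)
Slope of AB = dy/dx = 1/18 = 0.0556
Perp slope = -dx/dy = -18/1 = -18.0000
b = My - (perp slope)*Mx = -0.5 + (18*(-5))/1 = -0.5 - 90.0000 = -90.5000

y = -18.0000x - 90.5000


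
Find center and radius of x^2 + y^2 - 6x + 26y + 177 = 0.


h = -D/2 = 6/2 = 3
k = -E/2 = -26/2 = -13
r^2 = h^2 + k^2 - F = 9 + 169 - 177 = 1
r = 1

Center (3, -13), radius = 1


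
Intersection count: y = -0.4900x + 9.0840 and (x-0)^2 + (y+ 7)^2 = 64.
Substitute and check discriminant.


Substitute y = -0.4900x + 9.0840: (x-0)^2 + (-0.4900x+9.0840+ 7)^2 = 64
Expand to Ax^2 + Bx + C = 0, where b-k = 16.084
A = 1+m^2 = 1.2401
B = 2(m(b-k) - h) = 2(-0.4900*16.084 - 0) = -15.76232
C = h^2 + (b-k)^2 - r^2 = 0 + 258.695056 - 64 = 194.695056
disc = B^2-4AC = 248.4507 - 965.7654 = -717.3147
disc < 0

0 intersection points


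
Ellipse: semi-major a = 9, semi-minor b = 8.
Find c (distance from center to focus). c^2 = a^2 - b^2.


c^2 = 9^2 - 8^2 = 81 - 64 = 17
c = sqrt(17) = 4.1231

c = 4.1231


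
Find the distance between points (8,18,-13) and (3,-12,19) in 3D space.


dx=-5, dy=-30, dz=32
d = sqrt(25+900+1024) = sqrt(1949) = 44.1475

44.1475


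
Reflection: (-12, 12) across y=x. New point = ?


Reflection rule for y=x: (y, x)
(-12, 12) -> (12, -12)

(12, -12)


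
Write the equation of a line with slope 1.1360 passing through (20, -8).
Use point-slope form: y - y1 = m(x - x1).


y + 8 = 1.1360(x - 20)
y = 1.1360x - 8 - 1.1360*20
y = 1.1360x - 30.7200

y = 1.1360x - 30.7200


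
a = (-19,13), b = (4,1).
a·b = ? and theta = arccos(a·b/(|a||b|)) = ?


a·b = -19*4 + 13*1 = -76 + 13 = -63
|a| = sqrt(361+169) = 23.0217
|b| = sqrt(16+1) = 4.1231
cos(theta) = -63/(sqrt(530)*sqrt(17)) = -63/sqrt(9010) = -0.663710
theta = arccos(-63/sqrt(9010)) = 131.5834 degrees

a·b = -63, theta = 131.5834 deg


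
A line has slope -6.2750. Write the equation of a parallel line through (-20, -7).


Parallel lines have equal slopes.
m2 = -6.2750
b2 = -7 + 6.2750*(-20) = -132.5000

y = -6.2750x - 132.5000


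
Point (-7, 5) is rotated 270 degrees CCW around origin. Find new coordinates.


cos(270) = 0, sin(270) = -1
x' = -7*0 - 5*(-1) = 5
y' = -7*(-1) + 5*0 = 7

(5, 7)


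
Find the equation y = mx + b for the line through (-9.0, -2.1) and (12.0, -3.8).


m = (-1.7)/(21.0) = -0.0810
b = y1 - m*x1 = -2.1 - (-1.7*(-9.0))/(21.0) = -2.1 - 0.7286 = -2.8286

y = -0.0810x - 2.8286


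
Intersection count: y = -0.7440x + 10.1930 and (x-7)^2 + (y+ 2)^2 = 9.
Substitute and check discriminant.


Substitute y = -0.7440x + 10.1930: (x-7)^2 + (-0.7440x+10.1930+ 2)^2 = 9
Expand to Ax^2 + Bx + C = 0, where b-k = 12.193
A = 1+m^2 = 1.553536
B = 2(m(b-k) - h) = 2(-0.7440*12.193 - 7) = -32.143184
C = h^2 + (b-k)^2 - r^2 = 49 + 148.669249 - 9 = 188.669249
disc = B^2-4AC = 1033.1843 - 1172.4179 = -139.2336
disc < 0

0 intersection points


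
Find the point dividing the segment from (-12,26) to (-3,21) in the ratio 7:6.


Px = (7*(-3) + 6*(-12))/13 = -93/13 = -7.1538
Py = (7*21 + 6*26)/13 = 303/13 = 23.3077

P = (-7.1538, 23.3077)


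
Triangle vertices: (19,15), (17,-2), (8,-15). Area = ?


19*(-2+ 15) = 247
17*(-15-15) = -510
8*(15+ 2) = 136
sum = -127
Area = |-127|/2 = 63.5000

63.5000 sq units


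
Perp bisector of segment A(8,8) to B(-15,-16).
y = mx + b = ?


Midpoint = (-3.5, -4)
Slope of AB = dy/dx = -24/(-23) = 1.0435
Perp slope = -dx/dy = -23/24 = -0.9583
b = My - (perp slope)*Mx = -4 + (-23*(-3.5))/(-24) = -4 - 3.3542 = -7.3542

y = -0.9583x - 7.3542


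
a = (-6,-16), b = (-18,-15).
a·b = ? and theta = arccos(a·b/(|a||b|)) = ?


a·b = -6*(-18) - 16*(-15) = 108 + 240 = 348
|a| = sqrt(36+256) = 17.0880
|b| = sqrt(324+225) = 23.4307
cos(theta) = 348/(sqrt(292)*sqrt(549)) = 348/sqrt(160308) = 0.869164
theta = arccos(348/sqrt(160308)) = 29.6384 degrees

a·b = 348, theta = 29.6384 deg


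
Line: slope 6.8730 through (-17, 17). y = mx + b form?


y - 17 = 6.8730(x + 17)
y = 6.8730x + 17 - 6.8730*(-17)
y = 6.8730x + 133.8410

y = 6.8730x + 133.8410


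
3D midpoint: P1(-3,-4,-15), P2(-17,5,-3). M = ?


Mx = (-3- 17)/2 = -10.0000
My = (-4+5)/2 = 0.5000
Mz = (-15- 3)/2 = -9.0000

M = (-10.0000, 0.5000, -9.0000)


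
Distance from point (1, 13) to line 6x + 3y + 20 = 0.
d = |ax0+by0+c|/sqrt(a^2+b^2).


|6*1 + 3*13 + 20| = |65| = 65
sqrt(36 + 9) = sqrt(45) = 6.7082
d = 65/sqrt(45) = 9.6896

9.6896


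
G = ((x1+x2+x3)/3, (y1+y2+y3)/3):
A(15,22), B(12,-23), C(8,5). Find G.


Gx = (15+12+8)/3 = 35/3 = 11.6667
Gy = (22- 23+5)/3 = 4/3 = 1.3333

G = (11.6667, 1.3333)


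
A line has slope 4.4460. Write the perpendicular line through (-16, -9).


Perpendicular slope = -1/m1 = -1/4.4460 = -0.2249
b2 = y0 - m2*x0 = -9 - 16/4.4460 = -9 - 3.5987 = -12.5987

y = -0.2249x - 12.5987


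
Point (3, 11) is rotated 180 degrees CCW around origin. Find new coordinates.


cos(180) = -1, sin(180) = 0
x' = 3*(-1) - 11*0 = -3
y' = 3*0 + 11*(-1) = -11

(-3, -11)


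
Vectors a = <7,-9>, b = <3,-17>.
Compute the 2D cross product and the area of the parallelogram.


cross = 7*(-17) + 9*3 = -119 + 27 = -92
Parallelogram area = |-92| = 92

cross = -92, parallelogram area = 92


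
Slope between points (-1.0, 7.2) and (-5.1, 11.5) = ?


dy = 11.5 - 7.2 = 4.3
dx = -5.1 + 1.0 = -4.1
m = 4.3/(-4.1) = -1.0488

m = -1.0488


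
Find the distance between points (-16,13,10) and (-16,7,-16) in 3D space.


dx=0, dy=-6, dz=-26
d = sqrt(0+36+676) = sqrt(712) = 26.6833

26.6833


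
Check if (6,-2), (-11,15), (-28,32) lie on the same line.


6*(15-32) - 11*(32+ 2) - 28*(-2-15)
= -102 - 374 + 476 = 0

Yes, collinear (determinant = 0)


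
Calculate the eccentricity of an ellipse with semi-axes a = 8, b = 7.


c = sqrt(64-49) = sqrt(15) = 3.8730
e = c/a = sqrt(15)/8 = 0.4841

e = 0.4841


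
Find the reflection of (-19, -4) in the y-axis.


Reflection rule for y-axis: (-x, y)
(-19, -4) -> (19, -4)

(19, -4)


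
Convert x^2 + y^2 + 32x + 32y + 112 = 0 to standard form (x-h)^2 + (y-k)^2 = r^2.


h = -D/2 = -32/2 = -16
k = -E/2 = -32/2 = -16
r^2 = h^2 + k^2 - F = 256 + 256 - 112 = 400
r = 20

Center (-16, -16), radius = 20


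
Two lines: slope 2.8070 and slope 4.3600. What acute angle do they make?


m1-m2 = -1.553
1+m1*m2 = 13.23852
tan(theta) = |-1.553/13.23852| = 0.117309
theta = arctan(|-1.553/13.23852|) = 6.6907 degrees (acute angle)

6.6907 degrees


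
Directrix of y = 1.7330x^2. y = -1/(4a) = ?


a = 1.7330
1/(4a) = 0.1443
directrix: y = -0.1443 = -0.1443

y = -0.1443


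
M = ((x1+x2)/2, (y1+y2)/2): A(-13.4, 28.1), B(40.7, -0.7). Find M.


Mx = (-13.4 + 40.7)/2 = 27.3/2 = 13.6500
My = (28.1 - 0.7)/2 = 27.4/2 = 13.7000

(13.6500, 13.7000)


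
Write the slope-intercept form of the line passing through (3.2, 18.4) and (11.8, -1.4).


m = (-19.8)/(8.6) = -2.3023
b = y1 - m*x1 = 18.4 - (-19.8*3.2)/(8.6) = 18.4 + 7.3674 = 25.7674

y = -2.3023x + 25.7674


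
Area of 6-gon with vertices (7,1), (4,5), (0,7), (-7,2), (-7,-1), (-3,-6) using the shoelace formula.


sum(xi*y_{i+1}) = 7*5 + 4*7 + 0*2 - 7*(-1) - 7*(-6) - 3*1 = 109
sum(yi*x_{i+1}) = 1*4 + 5*0 + 7*(-7) + 2*(-7) - 1*(-3) - 6*7 = -98
Area = |109 + 98|/2 = 207/2 = 103.5000

103.5000 sq units


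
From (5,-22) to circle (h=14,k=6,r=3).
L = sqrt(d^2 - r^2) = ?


d = sqrt((5-14)^2 + (-22-6)^2) = sqrt(81+784) = 29.4109
L = sqrt(865.0000 - 9) = sqrt(856.0000) = 29.2575

29.2575


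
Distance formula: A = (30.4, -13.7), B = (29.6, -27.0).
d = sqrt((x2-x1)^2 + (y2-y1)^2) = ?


dx = 29.6 - 30.4 = -0.8
dy = -27.0 + 13.7 = -13.3
d = sqrt(0.64 + 176.89) = sqrt(177.53) = 13.3240

13.3240


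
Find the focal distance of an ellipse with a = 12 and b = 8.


c^2 = 12^2 - 8^2 = 144 - 64 = 80
c = sqrt(80) = 8.9443

c = 8.9443


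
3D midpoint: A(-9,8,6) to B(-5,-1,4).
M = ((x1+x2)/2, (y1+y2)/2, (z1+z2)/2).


Mx = (-9- 5)/2 = -7.0000
My = (8- 1)/2 = 3.5000
Mz = (6+4)/2 = 5.0000

M = (-7.0000, 3.5000, 5.0000)


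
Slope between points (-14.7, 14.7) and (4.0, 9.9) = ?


dy = 9.9 - 14.7 = -4.8
dx = 4.0 + 14.7 = 18.7
m = -4.8/18.7 = -0.2567

m = -0.2567


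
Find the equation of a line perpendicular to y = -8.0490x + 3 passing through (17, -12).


Perpendicular slope = -1/m1 = -1/(-8.0490) = 0.1242
b2 = y0 - m2*x0 = -12 + 17/(-8.0490) = -12 - 2.1121 = -14.1121

y = 0.1242x - 14.1121


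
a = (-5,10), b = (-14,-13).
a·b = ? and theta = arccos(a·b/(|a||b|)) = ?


a·b = -5*(-14) + 10*(-13) = 70 - 130 = -60
|a| = sqrt(25+100) = 11.1803
|b| = sqrt(196+169) = 19.1050
cos(theta) = -60/(sqrt(125)*sqrt(365)) = -60/sqrt(45625) = -0.280899
theta = arccos(-60/sqrt(45625)) = 106.3139 degrees

a·b = -60, theta = 106.3139 deg


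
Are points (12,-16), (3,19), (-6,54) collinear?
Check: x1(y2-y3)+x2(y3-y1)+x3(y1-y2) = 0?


12*(19-54) + 3*(54+ 16) - 6*(-16-19)
= -420 + 210 + 210 = 0

Yes, collinear (determinant = 0)


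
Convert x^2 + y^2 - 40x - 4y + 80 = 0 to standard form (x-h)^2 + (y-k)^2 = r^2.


h = -D/2 = 40/2 = 20
k = -E/2 = 4/2 = 2
r^2 = h^2 + k^2 - F = 400 + 4 - 80 = 324
r = 18

Center (20, 2), radius = 18


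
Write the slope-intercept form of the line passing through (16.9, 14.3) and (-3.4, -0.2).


m = (-14.5)/(-20.3) = 0.7143
b = y1 - m*x1 = 14.3 - (-14.5*16.9)/(-20.3) = 14.3 - 12.0714 = 2.2286

y = 0.7143x + 2.2286


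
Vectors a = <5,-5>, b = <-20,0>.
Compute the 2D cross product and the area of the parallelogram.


cross = 5*0 + 5*(-20) = 0 - 100 = -100
Parallelogram area = |-100| = 100

cross = -100, parallelogram area = 100


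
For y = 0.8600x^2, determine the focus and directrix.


a = 0.8600
1/(4a) = 0.2907
Focus = (0, 0.2907)
Directrix: y = -0.2907

Focus = (0, 0.2907), Directrix: y = -0.2907


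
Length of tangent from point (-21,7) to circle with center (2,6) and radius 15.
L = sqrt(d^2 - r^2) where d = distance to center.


d = sqrt((-21-2)^2 + (7-6)^2) = sqrt(529+1) = 23.0217
L = sqrt(530.0000 - 225) = sqrt(305.0000) = 17.4642

17.4642


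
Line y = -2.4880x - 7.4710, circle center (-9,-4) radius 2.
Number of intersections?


Substitute y = -2.4880x - 7.4710: (x+ 9)^2 + (-2.4880x- 7.4710+ 4)^2 = 4
Expand to Ax^2 + Bx + C = 0, where b-k = -3.471
A = 1+m^2 = 7.190144
B = 2(m(b-k) - h) = 2(-2.4880*(-3.471) + 9) = 35.271696
C = h^2 + (b-k)^2 - r^2 = 81 + 12.047841 - 4 = 89.047841
disc = B^2-4AC = 1244.0925 - 2561.0672 = -1316.9747
disc < 0

0 intersection points


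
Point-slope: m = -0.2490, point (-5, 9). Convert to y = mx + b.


y - 9 = -0.2490(x + 5)
y = -0.2490x + 9 + 0.2490*(-5)
y = -0.2490x + 7.7550

y = -0.2490x + 7.7550


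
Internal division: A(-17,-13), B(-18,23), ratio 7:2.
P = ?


Px = (7*(-18) + 2*(-17))/9 = -160/9 = -17.7778
Py = (7*23 + 2*(-13))/9 = 135/9 = 15.0000

P = (-17.7778, 15.0000)


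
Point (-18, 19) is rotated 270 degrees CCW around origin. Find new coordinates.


cos(270) = 0, sin(270) = -1
x' = -18*0 - 19*(-1) = 19
y' = -18*(-1) + 19*0 = 18

(19, 18)


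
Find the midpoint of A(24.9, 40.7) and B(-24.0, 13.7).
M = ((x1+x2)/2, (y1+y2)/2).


Mx = (24.9 - 24.0)/2 = 0.9/2 = 0.4500
My = (40.7 + 13.7)/2 = 54.4/2 = 27.2000

(0.4500, 27.2000)


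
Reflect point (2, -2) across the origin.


Reflection rule for origin: (-x, -y)
(2, -2) -> (-2, 2)

(-2, 2)


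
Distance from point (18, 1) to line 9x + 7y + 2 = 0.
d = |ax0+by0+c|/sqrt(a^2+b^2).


|9*18 + 7*1 + 2| = |171| = 171
sqrt(81 + 49) = sqrt(130) = 11.4018
d = 171/sqrt(130) = 14.9977

14.9977


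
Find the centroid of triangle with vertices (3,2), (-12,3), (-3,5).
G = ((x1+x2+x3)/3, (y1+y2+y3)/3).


Gx = (3- 12- 3)/3 = -12/3 = -4.0000
Gy = (2+3+5)/3 = 10/3 = 3.3333

G = (-4.0000, 3.3333)


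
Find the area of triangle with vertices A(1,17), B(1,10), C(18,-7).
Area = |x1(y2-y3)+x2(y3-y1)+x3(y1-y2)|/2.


1*(10+ 7) = 17
1*(-7-17) = -24
18*(17-10) = 126
sum = 119
Area = |119|/2 = 59.5000

59.5000 sq units


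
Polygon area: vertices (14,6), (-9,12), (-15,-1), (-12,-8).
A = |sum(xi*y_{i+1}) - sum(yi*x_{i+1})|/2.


sum(xi*y_{i+1}) = 14*12 - 9*(-1) - 15*(-8) - 12*6 = 225
sum(yi*x_{i+1}) = 6*(-9) + 12*(-15) - 1*(-12) - 8*14 = -334
Area = |225 + 334|/2 = 559/2 = 279.5000

279.5000 sq units


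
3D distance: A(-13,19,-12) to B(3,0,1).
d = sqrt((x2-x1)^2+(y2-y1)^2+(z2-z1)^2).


dx=16, dy=-19, dz=13
d = sqrt(256+361+169) = sqrt(786) = 28.0357

28.0357


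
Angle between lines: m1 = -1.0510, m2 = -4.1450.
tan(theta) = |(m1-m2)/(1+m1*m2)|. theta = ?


m1-m2 = 3.094
1+m1*m2 = 5.356395
tan(theta) = |3.094/5.356395| = 0.577627
theta = arctan(|3.094/5.356395|) = 30.0119 degrees (acute angle)

30.0119 degrees


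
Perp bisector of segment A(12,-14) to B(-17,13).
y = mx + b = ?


Midpoint = (-2.5, -0.5)
Slope of AB = dy/dx = 27/(-29) = -0.9310
Perp slope = -dx/dy = 29/27 = 1.0741
b = My - (perp slope)*Mx = -0.5 + (-29*(-2.5))/27 = -0.5 + 2.6852 = 2.1852

y = 1.0741x + 2.1852


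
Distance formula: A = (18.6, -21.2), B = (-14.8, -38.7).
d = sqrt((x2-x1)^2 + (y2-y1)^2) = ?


dx = -14.8 - 18.6 = -33.4
dy = -38.7 + 21.2 = -17.5
d = sqrt(1115.56 + 306.25) = sqrt(1421.81) = 37.7069

37.7069


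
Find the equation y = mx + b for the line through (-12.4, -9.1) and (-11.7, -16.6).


m = (-7.5)/(0.7) = -10.7143
b = y1 - m*x1 = -9.1 - (-7.5*(-12.4))/(0.7) = -9.1 - 132.8571 = -141.9571

y = -10.7143x - 141.9571


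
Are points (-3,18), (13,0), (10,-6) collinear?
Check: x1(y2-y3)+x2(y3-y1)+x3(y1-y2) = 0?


-3*(0+ 6) + 13*(-6-18) + 10*(18-0)
= -18 - 312 + 180 = -150

No, not collinear (determinant = -150)


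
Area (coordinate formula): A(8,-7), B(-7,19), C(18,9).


8*(19-9) = 80
-7*(9+ 7) = -112
18*(-7-19) = -468
sum = -500
Area = |-500|/2 = 250.0000

250.0000 sq units


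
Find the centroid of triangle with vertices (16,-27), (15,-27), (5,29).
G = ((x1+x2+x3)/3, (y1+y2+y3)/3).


Gx = (16+15+5)/3 = 36/3 = 12.0000
Gy = (-27- 27+29)/3 = -25/3 = -8.3333

G = (12.0000, -8.3333)


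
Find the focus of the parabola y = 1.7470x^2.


a = 1.7470
4a = 6.9880
focus = (0, 1/6.9880) = (0, 0.1431)

Focus = (0, 0.1431)


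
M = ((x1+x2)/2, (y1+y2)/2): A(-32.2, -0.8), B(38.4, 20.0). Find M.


Mx = (-32.2 + 38.4)/2 = 6.2/2 = 3.1000
My = (-0.8 + 20.0)/2 = 19.2/2 = 9.6000

(3.1000, 9.6000)


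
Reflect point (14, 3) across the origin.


Reflection rule for origin: (-x, -y)
(14, 3) -> (-14, -3)

(-14, -3)


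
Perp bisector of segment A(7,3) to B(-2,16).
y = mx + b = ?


Midpoint = (2.5, 9.5)
Slope of AB = dy/dx = 13/(-9) = -1.4444
Perp slope = -dx/dy = 9/13 = 0.6923
b = My - (perp slope)*Mx = 9.5 + (-9*2.5)/13 = 9.5 - 1.7308 = 7.7692

y = 0.6923x + 7.7692


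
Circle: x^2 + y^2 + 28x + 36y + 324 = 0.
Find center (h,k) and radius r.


h = -D/2 = -28/2 = -14
k = -E/2 = -36/2 = -18
r^2 = h^2 + k^2 - F = 196 + 324 - 324 = 196
r = 14

Center (-14, -18), radius = 14


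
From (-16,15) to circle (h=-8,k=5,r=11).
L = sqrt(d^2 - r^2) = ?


d = sqrt((-16+ 8)^2 + (15-5)^2) = sqrt(64+100) = 12.8062
L = sqrt(164.0000 - 121) = sqrt(43.0000) = 6.5574

6.5574


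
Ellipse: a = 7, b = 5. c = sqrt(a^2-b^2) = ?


c^2 = 7^2 - 5^2 = 49 - 25 = 24
c = sqrt(24) = 4.8990

c = 4.8990


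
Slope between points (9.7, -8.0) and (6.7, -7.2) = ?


dy = -7.2 + 8.0 = 0.8
dx = 6.7 - 9.7 = -3
m = 0.8/(-3) = -0.2667

m = -0.2667


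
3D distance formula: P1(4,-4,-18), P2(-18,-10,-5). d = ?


dx=-22, dy=-6, dz=13
d = sqrt(484+36+169) = sqrt(689) = 26.2488

26.2488


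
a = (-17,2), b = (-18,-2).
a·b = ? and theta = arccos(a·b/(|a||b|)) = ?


a·b = -17*(-18) + 2*(-2) = 306 - 4 = 302
|a| = sqrt(289+4) = 17.1172
|b| = sqrt(324+4) = 18.1108
cos(theta) = 302/(sqrt(293)*sqrt(328)) = 302/sqrt(96104) = 0.974173
theta = arccos(302/sqrt(96104)) = 13.0500 degrees

a·b = 302, theta = 13.0500 deg


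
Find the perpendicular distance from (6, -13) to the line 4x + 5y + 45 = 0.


|4*6 + 5*(-13) + 45| = |4| = 4
sqrt(16 + 25) = sqrt(41) = 6.4031
d = 4/sqrt(41) = 0.6247

0.6247


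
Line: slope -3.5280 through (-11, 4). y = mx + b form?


y - 4 = -3.5280(x + 11)
y = -3.5280x + 4 + 3.5280*(-11)
y = -3.5280x - 34.8080

y = -3.5280x - 34.8080


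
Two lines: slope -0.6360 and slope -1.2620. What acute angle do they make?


m1-m2 = 0.626
1+m1*m2 = 1.802632
tan(theta) = |0.626/1.802632| = 0.347270
theta = arctan(|0.626/1.802632|) = 19.1506 degrees (acute angle)

19.1506 degrees


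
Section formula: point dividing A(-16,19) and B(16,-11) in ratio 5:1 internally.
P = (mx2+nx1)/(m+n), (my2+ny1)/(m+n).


Px = (5*16 + 1*(-16))/6 = 64/6 = 10.6667
Py = (5*(-11) + 1*19)/6 = -36/6 = -6.0000

P = (10.6667, -6.0000)


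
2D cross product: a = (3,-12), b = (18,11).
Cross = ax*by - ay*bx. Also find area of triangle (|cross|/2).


cross = 3*11 + 12*18 = 33 + 216 = 249
Triangle area = |249|/2 = 249/2 = 124.5000

cross = 249, triangle area = 124.5000


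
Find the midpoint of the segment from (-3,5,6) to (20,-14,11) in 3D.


Mx = (-3+20)/2 = 8.5000
My = (5- 14)/2 = -4.5000
Mz = (6+11)/2 = 8.5000

M = (8.5000, -4.5000, 8.5000)


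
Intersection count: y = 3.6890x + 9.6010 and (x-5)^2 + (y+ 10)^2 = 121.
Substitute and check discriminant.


Substitute y = 3.6890x + 9.6010: (x-5)^2 + (3.6890x+9.6010+ 10)^2 = 121
Expand to Ax^2 + Bx + C = 0, where b-k = 19.601
A = 1+m^2 = 14.608721
B = 2(m(b-k) - h) = 2(3.6890*19.601 - 5) = 134.616178
C = h^2 + (b-k)^2 - r^2 = 25 + 384.199201 - 121 = 288.199201
disc = B^2-4AC = 18121.5154 - 16840.8869 = 1280.6285
disc > 0

2 intersection points


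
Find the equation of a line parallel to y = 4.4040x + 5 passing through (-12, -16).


Parallel lines have equal slopes.
m2 = 4.4040
b2 = -16 - 4.4040*(-12) = 36.8480

y = 4.4040x + 36.8480


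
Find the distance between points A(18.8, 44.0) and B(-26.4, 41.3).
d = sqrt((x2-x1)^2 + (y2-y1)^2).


dx = -26.4 - 18.8 = -45.2
dy = 41.3 - 44.0 = -2.7
d = sqrt(2043.04 + 7.29) = sqrt(2050.33) = 45.2806

45.2806


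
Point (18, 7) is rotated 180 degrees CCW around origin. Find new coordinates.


cos(180) = -1, sin(180) = 0
x' = 18*(-1) - 7*0 = -18
y' = 18*0 + 7*(-1) = -7

(-18, -7)


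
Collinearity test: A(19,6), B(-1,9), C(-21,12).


19*(9-12) - 1*(12-6) - 21*(6-9)
= -57 - 6 + 63 = 0

Yes, collinear (determinant = 0)


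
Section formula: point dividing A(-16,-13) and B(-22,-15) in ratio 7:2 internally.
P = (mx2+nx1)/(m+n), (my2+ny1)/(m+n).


Px = (7*(-22) + 2*(-16))/9 = -186/9 = -20.6667
Py = (7*(-15) + 2*(-13))/9 = -131/9 = -14.5556

P = (-20.6667, -14.5556)


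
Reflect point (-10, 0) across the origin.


Reflection rule for origin: (-x, -y)
(-10, 0) -> (10, 0)

(10, 0)


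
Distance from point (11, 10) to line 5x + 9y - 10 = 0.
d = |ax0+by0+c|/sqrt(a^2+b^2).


|5*11 + 9*10 - 10| = |135| = 135
sqrt(25 + 81) = sqrt(106) = 10.2956
d = 135/sqrt(106) = 13.1124

13.1124


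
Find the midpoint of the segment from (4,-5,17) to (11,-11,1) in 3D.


Mx = (4+11)/2 = 7.5000
My = (-5- 11)/2 = -8.0000
Mz = (17+1)/2 = 9.0000

M = (7.5000, -8.0000, 9.0000)


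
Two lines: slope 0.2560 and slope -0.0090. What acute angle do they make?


m1-m2 = 0.265
1+m1*m2 = 0.997696
tan(theta) = |0.265/0.997696| = 0.265612
theta = arctan(|0.265/0.997696|) = 14.8750 degrees (acute angle)

14.8750 degrees


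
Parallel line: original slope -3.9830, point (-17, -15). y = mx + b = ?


Parallel lines have equal slopes.
m2 = -3.9830
b2 = -15 + 3.9830*(-17) = -82.7110

y = -3.9830x - 82.7110


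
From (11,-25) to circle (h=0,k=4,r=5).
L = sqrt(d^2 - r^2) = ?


d = sqrt((11-0)^2 + (-25-4)^2) = sqrt(121+841) = 31.0161
L = sqrt(962.0000 - 25) = sqrt(937.0000) = 30.6105

30.6105


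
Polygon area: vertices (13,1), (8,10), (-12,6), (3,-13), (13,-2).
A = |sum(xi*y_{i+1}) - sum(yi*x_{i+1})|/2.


sum(xi*y_{i+1}) = 13*10 + 8*6 - 12*(-13) + 3*(-2) + 13*1 = 341
sum(yi*x_{i+1}) = 1*8 + 10*(-12) + 6*3 - 13*13 - 2*13 = -289
Area = |341 + 289|/2 = 630/2 = 315.0000

315.0000 sq units


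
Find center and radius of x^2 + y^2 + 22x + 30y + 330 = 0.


h = -D/2 = -22/2 = -11
k = -E/2 = -30/2 = -15
r^2 = h^2 + k^2 - F = 121 + 225 - 330 = 16
r = 4

Center (-11, -15), radius = 4


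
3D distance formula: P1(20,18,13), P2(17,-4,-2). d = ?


dx=-3, dy=-22, dz=-15
d = sqrt(9+484+225) = sqrt(718) = 26.7955

26.7955


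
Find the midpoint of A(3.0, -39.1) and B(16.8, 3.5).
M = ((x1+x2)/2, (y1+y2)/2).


Mx = (3.0 + 16.8)/2 = 19.8/2 = 9.9000
My = (-39.1 + 3.5)/2 = -35.6/2 = -17.8000

(9.9000, -17.8000)


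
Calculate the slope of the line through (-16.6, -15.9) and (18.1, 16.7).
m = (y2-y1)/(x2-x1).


dy = 16.7 + 15.9 = 32.6
dx = 18.1 + 16.6 = 34.7
m = 32.6/34.7 = 0.9395

m = 0.9395


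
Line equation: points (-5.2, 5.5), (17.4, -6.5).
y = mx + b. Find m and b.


m = (-12.0)/(22.6) = -0.5310
b = y1 - m*x1 = 5.5 - (-12.0*(-5.2))/(22.6) = 5.5 - 2.7611 = 2.7389

y = -0.5310x + 2.7389


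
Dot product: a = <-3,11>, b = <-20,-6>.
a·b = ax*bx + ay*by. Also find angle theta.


a·b = -3*(-20) + 11*(-6) = 60 - 66 = -6
|a| = sqrt(9+121) = 11.4018
|b| = sqrt(400+36) = 20.8806
cos(theta) = -6/(sqrt(130)*sqrt(436)) = -6/sqrt(56680) = -0.025202
theta = arccos(-6/sqrt(56680)) = 91.4441 degrees

a·b = -6, theta = 91.4441 deg


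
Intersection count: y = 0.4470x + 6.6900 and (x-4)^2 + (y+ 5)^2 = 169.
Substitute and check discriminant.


Substitute y = 0.4470x + 6.6900: (x-4)^2 + (0.4470x+6.6900+ 5)^2 = 169
Expand to Ax^2 + Bx + C = 0, where b-k = 11.69
A = 1+m^2 = 1.199809
B = 2(m(b-k) - h) = 2(0.4470*11.69 - 4) = 2.45086
C = h^2 + (b-k)^2 - r^2 = 16 + 136.6561 - 169 = -16.3439
disc = B^2-4AC = 6.0067 + 78.4382 = 84.4449
disc > 0

2 intersection points


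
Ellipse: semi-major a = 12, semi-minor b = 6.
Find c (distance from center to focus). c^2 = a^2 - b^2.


c^2 = 12^2 - 6^2 = 144 - 36 = 108
c = sqrt(108) = 10.3923

c = 10.3923


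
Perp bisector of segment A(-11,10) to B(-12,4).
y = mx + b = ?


Midpoint = (-11.5, 7)
Slope of AB = dy/dx = -6/(-1) = 6.0000
Perp slope = -dx/dy = -1/6 = -0.1667
b = My - (perp slope)*Mx = 7 + (-1*(-11.5))/(-6) = 7 - 1.9167 = 5.0833

y = -0.1667x + 5.0833


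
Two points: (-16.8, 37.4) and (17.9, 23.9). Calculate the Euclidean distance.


dx = 17.9 + 16.8 = 34.7
dy = 23.9 - 37.4 = -13.5
d = sqrt(1204.09 + 182.25) = sqrt(1386.34) = 37.2336

37.2336


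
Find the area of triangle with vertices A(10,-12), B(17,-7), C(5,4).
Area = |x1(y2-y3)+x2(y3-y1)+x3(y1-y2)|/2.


10*(-7-4) = -110
17*(4+ 12) = 272
5*(-12+ 7) = -25
sum = 137
Area = |137|/2 = 68.5000

68.5000 sq units


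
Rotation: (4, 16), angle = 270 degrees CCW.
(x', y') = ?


cos(270) = 0, sin(270) = -1
x' = 4*0 - 16*(-1) = 16
y' = 4*(-1) + 16*0 = -4

(16, -4)


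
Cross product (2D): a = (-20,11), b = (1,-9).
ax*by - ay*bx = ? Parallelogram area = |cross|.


cross = -20*(-9) - 11*1 = 180 - 11 = 169
Parallelogram area = |169| = 169

cross = 169, parallelogram area = 169


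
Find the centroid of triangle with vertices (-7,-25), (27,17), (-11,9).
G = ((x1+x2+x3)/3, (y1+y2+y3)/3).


Gx = (-7+27- 11)/3 = 9/3 = 3.0000
Gy = (-25+17+9)/3 = 1/3 = 0.3333

G = (3.0000, 0.3333)


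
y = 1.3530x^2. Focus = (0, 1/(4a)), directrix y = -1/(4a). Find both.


a = 1.3530
1/(4a) = 0.1848
Focus = (0, 0.1848)
Directrix: y = -0.1848

Focus = (0, 0.1848), Directrix: y = -0.1848
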